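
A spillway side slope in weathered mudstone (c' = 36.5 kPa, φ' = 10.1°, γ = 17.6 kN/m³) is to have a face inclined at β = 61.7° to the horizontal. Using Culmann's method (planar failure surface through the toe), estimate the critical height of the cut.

H_c = 18.98 m

Culmann's analysis gives the critical failure plane at α_cr = (β + φ')/2 = (61.7 + 10.1)/2 = 35.9°, and the critical height
H_c = (4c'/γ) · sinβ cosφ' / [1 − cos(β − φ')]
    = (4·36.5/17.6) · sin61.7°·cos10.1° / [1 − cos(51.6°)]
    = 8.295 · 0.8805·0.9845 / [1 − 0.6211]
    = 8.295 · 0.8668 / 0.3789
    = 18.98 m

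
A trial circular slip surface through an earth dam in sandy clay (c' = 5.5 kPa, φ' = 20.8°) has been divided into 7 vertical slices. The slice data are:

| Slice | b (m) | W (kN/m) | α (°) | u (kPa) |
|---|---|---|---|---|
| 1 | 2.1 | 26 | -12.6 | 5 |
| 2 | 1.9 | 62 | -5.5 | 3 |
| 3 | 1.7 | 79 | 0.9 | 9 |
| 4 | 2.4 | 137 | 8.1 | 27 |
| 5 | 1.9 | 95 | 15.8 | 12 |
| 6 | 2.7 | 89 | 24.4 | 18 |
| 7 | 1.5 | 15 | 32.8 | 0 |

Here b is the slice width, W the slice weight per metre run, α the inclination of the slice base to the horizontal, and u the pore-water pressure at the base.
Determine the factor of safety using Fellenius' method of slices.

Ordinary method of slices: FS = Σ[c'·Δl_i + (W_i cosα_i − u_i·Δl_i)·tanφ'] / Σ W_i sinα_i, with Δl_i = b_i / cosα_i.
Slice 1: Δl = 2.1/cos(-12.6°) = 2.152 m; N'_1 = 26·cos(-12.6°) − 5·2.152 = 14.6; c'Δl = 11.84; W sinα = -5.7
Slice 2: Δl = 1.9/cos(-5.5°) = 1.909 m; N'_2 = 62·cos(-5.5°) − 3·1.909 = 56.0; c'Δl = 10.50; W sinα = -5.9
Slice 3: Δl = 1.7/cos0.9° = 1.700 m; N'_3 = 79·cos0.9° − 9·1.700 = 63.7; c'Δl = 9.35; W sinα = 1.2
Slice 4: Δl = 2.4/cos8.1° = 2.424 m; N'_4 = 137·cos8.1° − 27·2.424 = 70.2; c'Δl = 13.33; W sinα = 19.3
Slice 5: Δl = 1.9/cos15.8° = 1.975 m; N'_5 = 95·cos15.8° − 12·1.975 = 67.7; c'Δl = 10.86; W sinα = 25.9
Slice 6: Δl = 2.7/cos24.4° = 2.965 m; N'_6 = 89·cos24.4° − 18·2.965 = 27.7; c'Δl = 16.31; W sinα = 36.8
Slice 7: Δl = 1.5/cos32.8° = 1.785 m; N'_7 = 15·cos32.8° − 0·1.785 = 12.6; c'Δl = 9.81; W sinα = 8.1
Σc'Δl = 82.0 kN/m; ΣN' = 312.5 kN/m; ΣW sinα = 79.7 kN/m
Resisting = 82.0 + 312.5·tan20.8° = 82.0 + 118.7 = 200.7 kN/m
FS = 200.7 / 79.7 = 2.519

FS = 2.52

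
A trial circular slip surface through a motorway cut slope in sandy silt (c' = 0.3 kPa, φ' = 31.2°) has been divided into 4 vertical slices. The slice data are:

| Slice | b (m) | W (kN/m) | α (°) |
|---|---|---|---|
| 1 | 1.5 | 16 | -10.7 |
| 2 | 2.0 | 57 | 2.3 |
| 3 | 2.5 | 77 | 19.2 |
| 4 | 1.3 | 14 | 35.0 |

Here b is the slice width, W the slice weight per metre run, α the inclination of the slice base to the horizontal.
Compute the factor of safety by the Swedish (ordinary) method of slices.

Ordinary method of slices: FS = Σ[c'·Δl_i + (W_i cosα_i)·tanφ'] / Σ W_i sinα_i, with Δl_i = b_i / cosα_i.
Slice 1: Δl = 1.5/cos(-10.7°) = 1.527 m; N'_1 = 16·cos(-10.7°) = 15.7; c'Δl = 0.46; W sinα = -3.0
Slice 2: Δl = 2.0/cos2.3° = 2.002 m; N'_2 = 57·cos2.3° = 57.0; c'Δl = 0.60; W sinα = 2.3
Slice 3: Δl = 2.5/cos19.2° = 2.647 m; N'_3 = 77·cos19.2° = 72.7; c'Δl = 0.79; W sinα = 25.3
Slice 4: Δl = 1.3/cos35.0° = 1.587 m; N'_4 = 14·cos35.0° = 11.5; c'Δl = 0.48; W sinα = 8.0
Σc'Δl = 2.3 kN/m; ΣN' = 156.9 kN/m; ΣW sinα = 32.7 kN/m
Resisting = 2.3 + 156.9·tan31.2° = 2.3 + 95.0 = 97.3 kN/m
FS = 97.3 / 32.7 = 2.979

FS = 2.98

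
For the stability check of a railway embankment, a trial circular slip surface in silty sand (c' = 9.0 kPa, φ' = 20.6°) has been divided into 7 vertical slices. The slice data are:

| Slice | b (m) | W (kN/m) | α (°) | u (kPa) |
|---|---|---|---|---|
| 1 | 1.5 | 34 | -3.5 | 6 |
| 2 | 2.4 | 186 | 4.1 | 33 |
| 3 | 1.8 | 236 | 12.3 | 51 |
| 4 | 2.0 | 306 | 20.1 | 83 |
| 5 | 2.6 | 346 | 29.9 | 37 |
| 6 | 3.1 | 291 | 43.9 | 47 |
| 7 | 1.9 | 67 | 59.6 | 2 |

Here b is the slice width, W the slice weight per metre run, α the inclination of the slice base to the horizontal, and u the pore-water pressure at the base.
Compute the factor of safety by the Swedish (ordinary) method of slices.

Ordinary method of slices: FS = Σ[c'·Δl_i + (W_i cosα_i − u_i·Δl_i)·tanφ'] / Σ W_i sinα_i, with Δl_i = b_i / cosα_i.
Slice 1: Δl = 1.5/cos(-3.5°) = 1.503 m; N'_1 = 34·cos(-3.5°) − 6·1.503 = 24.9; c'Δl = 13.53; W sinα = -2.1
Slice 2: Δl = 2.4/cos4.1° = 2.406 m; N'_2 = 186·cos4.1° − 33·2.406 = 106.1; c'Δl = 21.66; W sinα = 13.3
Slice 3: Δl = 1.8/cos12.3° = 1.842 m; N'_3 = 236·cos12.3° − 51·1.842 = 136.6; c'Δl = 16.58; W sinα = 50.3
Slice 4: Δl = 2.0/cos20.1° = 2.130 m; N'_4 = 306·cos20.1° − 83·2.130 = 110.6; c'Δl = 19.17; W sinα = 105.2
Slice 5: Δl = 2.6/cos29.9° = 2.999 m; N'_5 = 346·cos29.9° − 37·2.999 = 189.0; c'Δl = 26.99; W sinα = 172.5
Slice 6: Δl = 3.1/cos43.9° = 4.302 m; N'_6 = 291·cos43.9° − 47·4.302 = 7.5; c'Δl = 38.72; W sinα = 201.8
Slice 7: Δl = 1.9/cos59.6° = 3.755 m; N'_7 = 67·cos59.6° − 2·3.755 = 26.4; c'Δl = 33.79; W sinα = 57.8
Σc'Δl = 170.4 kN/m; ΣN' = 601.1 kN/m; ΣW sinα = 598.7 kN/m
Resisting = 170.4 + 601.1·tan20.6° = 170.4 + 225.9 = 396.4 kN/m
FS = 396.4 / 598.7 = 0.662

FS = 0.66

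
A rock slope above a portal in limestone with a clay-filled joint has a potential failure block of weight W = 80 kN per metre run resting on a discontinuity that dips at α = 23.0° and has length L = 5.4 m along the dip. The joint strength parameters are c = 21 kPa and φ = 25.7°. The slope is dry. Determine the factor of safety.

FS = 4.76

Resolving the block weight along and normal to the plane and applying the Mohr–Coulomb strength on the joint:
N' = W cosα = 80·cos23.0° = 73.6 kN/m
Driving force T = W sinα = 80·sin23.0° = 31.3 kN/m
Resisting force R = c·L + N'·tanφ = 21·5.4 + 73.6·tan25.7° = 113.4 + 35.4 = 148.8 kN/m
FS = R / T = 148.8 / 31.3 = 4.762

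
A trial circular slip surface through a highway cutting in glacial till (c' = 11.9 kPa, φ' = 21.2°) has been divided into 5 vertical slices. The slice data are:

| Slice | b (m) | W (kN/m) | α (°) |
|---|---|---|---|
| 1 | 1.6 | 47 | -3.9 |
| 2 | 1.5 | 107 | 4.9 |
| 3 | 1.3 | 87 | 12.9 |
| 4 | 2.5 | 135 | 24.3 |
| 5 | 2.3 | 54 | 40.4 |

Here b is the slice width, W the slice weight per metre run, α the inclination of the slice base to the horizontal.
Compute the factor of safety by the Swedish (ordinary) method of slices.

FS = 2.39

Ordinary method of slices: FS = Σ[c'·Δl_i + (W_i cosα_i)·tanφ'] / Σ W_i sinα_i, with Δl_i = b_i / cosα_i.
Slice 1: Δl = 1.6/cos(-3.9°) = 1.604 m; N'_1 = 47·cos(-3.9°) = 46.9; c'Δl = 19.08; W sinα = -3.2
Slice 2: Δl = 1.5/cos4.9° = 1.506 m; N'_2 = 107·cos4.9° = 106.6; c'Δl = 17.92; W sinα = 9.1
Slice 3: Δl = 1.3/cos12.9° = 1.334 m; N'_3 = 87·cos12.9° = 84.8; c'Δl = 15.87; W sinα = 19.4
Slice 4: Δl = 2.5/cos24.3° = 2.743 m; N'_4 = 135·cos24.3° = 123.0; c'Δl = 32.64; W sinα = 55.6
Slice 5: Δl = 2.3/cos40.4° = 3.020 m; N'_5 = 54·cos40.4° = 41.1; c'Δl = 35.94; W sinα = 35.0
Σc'Δl = 121.5 kN/m; ΣN' = 402.5 kN/m; ΣW sinα = 115.9 kN/m
Resisting = 121.5 + 402.5·tan21.2° = 121.5 + 156.1 = 277.6 kN/m
FS = 277.6 / 115.9 = 2.394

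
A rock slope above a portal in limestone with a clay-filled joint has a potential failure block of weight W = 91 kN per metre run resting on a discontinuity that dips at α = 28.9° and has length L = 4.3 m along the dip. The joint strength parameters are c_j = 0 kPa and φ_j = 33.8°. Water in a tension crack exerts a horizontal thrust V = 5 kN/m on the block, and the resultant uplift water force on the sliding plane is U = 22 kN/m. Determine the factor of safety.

Resolving the block weight along and normal to the plane and applying the Mohr–Coulomb strength on the joint:
N' = W cosα − U − V sinα = 91·cos28.9° − 22 − 5·sin28.9° = 55.3 kN/m
Driving force T = W sinα + V cosα = 91·sin28.9° + 5·cos28.9° = 48.4 kN/m
Resisting force R = c_j·L + N'·tanφ_j = 0·4.3 + 55.3·tan33.8° = 0.0 + 37.0 = 37.0 kN/m
FS = R / T = 37.0 / 48.4 = 0.765

FS = 0.76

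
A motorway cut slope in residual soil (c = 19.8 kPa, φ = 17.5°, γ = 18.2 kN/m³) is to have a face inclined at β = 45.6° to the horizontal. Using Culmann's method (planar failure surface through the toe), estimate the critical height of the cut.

Culmann's analysis gives the critical failure plane at α_cr = (β + φ)/2 = (45.6 + 17.5)/2 = 31.6°, and the critical height
H_c = (4c/γ) · sinβ cosφ / [1 − cos(β − φ)]
    = (4·19.8/18.2) · sin45.6°·cos17.5° / [1 − cos(28.1°)]
    = 4.352 · 0.7145·0.9537 / [1 − 0.8821]
    = 4.352 · 0.6814 / 0.1179
    = 25.16 m

H_c = 25.16 m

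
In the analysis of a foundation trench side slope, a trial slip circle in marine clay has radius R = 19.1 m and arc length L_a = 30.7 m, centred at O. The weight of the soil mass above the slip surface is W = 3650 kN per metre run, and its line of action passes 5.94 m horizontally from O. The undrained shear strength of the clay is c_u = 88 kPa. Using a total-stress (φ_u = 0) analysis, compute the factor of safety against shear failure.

Taking moments about the centre O, the resisting moment is provided by the undrained shear strength acting along the arc:
M_R = c_u·L_a·R = 88·30.70·19.1 = 51600.6 kN·m/m
M_D = W·d = 3650·5.94 = 21681.0 kN·m/m
FS = M_R / M_D = 51600.6 / 21681.0 = 2.380

FS = 2.38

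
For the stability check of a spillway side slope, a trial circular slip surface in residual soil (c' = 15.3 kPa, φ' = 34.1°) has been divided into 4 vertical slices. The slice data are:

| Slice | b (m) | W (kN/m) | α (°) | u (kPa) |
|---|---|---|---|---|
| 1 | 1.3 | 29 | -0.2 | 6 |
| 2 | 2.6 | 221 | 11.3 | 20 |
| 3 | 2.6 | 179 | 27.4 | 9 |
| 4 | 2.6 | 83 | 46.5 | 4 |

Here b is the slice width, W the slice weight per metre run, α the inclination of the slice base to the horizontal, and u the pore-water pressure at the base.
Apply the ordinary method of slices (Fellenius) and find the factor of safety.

FS = 2.19

Ordinary method of slices: FS = Σ[c'·Δl_i + (W_i cosα_i − u_i·Δl_i)·tanφ'] / Σ W_i sinα_i, with Δl_i = b_i / cosα_i.
Slice 1: Δl = 1.3/cos(-0.2°) = 1.300 m; N'_1 = 29·cos(-0.2°) − 6·1.300 = 21.2; c'Δl = 19.89; W sinα = -0.1
Slice 2: Δl = 2.6/cos11.3° = 2.651 m; N'_2 = 221·cos11.3° − 20·2.651 = 163.7; c'Δl = 40.57; W sinα = 43.3
Slice 3: Δl = 2.6/cos27.4° = 2.929 m; N'_3 = 179·cos27.4° − 9·2.929 = 132.6; c'Δl = 44.81; W sinα = 82.4
Slice 4: Δl = 2.6/cos46.5° = 3.777 m; N'_4 = 83·cos46.5° − 4·3.777 = 42.0; c'Δl = 57.79; W sinα = 60.2
Σc'Δl = 163.1 kN/m; ΣN' = 359.5 kN/m; ΣW sinα = 185.8 kN/m
Resisting = 163.1 + 359.5·tan34.1° = 163.1 + 243.4 = 406.4 kN/m
FS = 406.4 / 185.8 = 2.188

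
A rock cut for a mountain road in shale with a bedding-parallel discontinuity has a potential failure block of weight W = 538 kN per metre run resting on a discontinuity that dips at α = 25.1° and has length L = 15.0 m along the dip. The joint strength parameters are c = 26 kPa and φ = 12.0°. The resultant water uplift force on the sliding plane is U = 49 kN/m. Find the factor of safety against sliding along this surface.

Resolving the block weight along and normal to the plane and applying the Mohr–Coulomb strength on the joint:
N' = W cosα − U = 538·cos25.1° − 49 = 438.2 kN/m
Driving force T = W sinα = 538·sin25.1° = 228.2 kN/m
Resisting force R = c·L + N'·tanφ = 26·15.0 + 438.2·tan12.0° = 390.0 + 93.1 = 483.1 kN/m
FS = R / T = 483.1 / 228.2 = 2.117

FS = 2.12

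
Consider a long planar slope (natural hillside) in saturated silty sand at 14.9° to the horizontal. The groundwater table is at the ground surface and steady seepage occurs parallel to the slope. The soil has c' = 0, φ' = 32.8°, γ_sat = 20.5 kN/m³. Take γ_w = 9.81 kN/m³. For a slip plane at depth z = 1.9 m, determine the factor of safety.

With seepage parallel to the slope and the water table at the surface, the effective normal stress on the slip plane uses the buoyant unit weight γ' = γ_sat − γ_w while the driving shear stress uses γ_sat:
FS = [c' + γ' z cos²β tanφ'] / [γ_sat z sinβ cosβ]
(For c' = 0 this reduces to FS = (γ'/γ_sat)·tanφ'/tanβ.)
γ' = 20.5 − 9.81 = 10.69 kN/m³
Numerator = 0.0 + 10.69·1.9·cos²14.9°·tan32.8° = 0.0 + 10.69·1.9·0.9339·0.6445 = 12.224 kPa
Denominator = 20.5·1.9·sin14.9°·cos14.9° = 20.5·1.9·0.2571·0.9664 = 9.679 kPa
FS = 12.224 / 9.679 = 1.263

FS = 1.26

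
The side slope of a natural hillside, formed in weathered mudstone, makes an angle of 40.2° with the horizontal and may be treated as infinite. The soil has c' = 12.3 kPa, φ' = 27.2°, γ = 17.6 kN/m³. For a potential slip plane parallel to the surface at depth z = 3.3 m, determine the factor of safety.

FS = 1.04

For an infinite slope with a slip plane parallel to the surface (no pore pressure): FS = [c' + γz cos²β tanφ'] / [γz sinβ cosβ].
γz = 17.6·3.3 = 58.08 kN/m²
Numerator = 12.3 + 58.08·cos²40.2°·tan27.2° = 12.3 + 58.08·0.5834·0.5139 = 29.713 kPa
Denominator = 58.08·sin40.2°·cos40.2° = 58.08·0.6455·0.7638 = 28.633 kPa
FS = 29.713 / 28.633 = 1.038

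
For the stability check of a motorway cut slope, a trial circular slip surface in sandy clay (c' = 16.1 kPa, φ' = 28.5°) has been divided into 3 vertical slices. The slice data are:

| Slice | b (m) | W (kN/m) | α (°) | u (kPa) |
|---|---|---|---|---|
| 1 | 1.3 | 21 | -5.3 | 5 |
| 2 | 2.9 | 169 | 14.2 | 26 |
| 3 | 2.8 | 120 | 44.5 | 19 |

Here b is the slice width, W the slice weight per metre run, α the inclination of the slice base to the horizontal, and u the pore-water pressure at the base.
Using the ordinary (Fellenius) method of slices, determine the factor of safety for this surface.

FS = 1.56

Ordinary method of slices: FS = Σ[c'·Δl_i + (W_i cosα_i − u_i·Δl_i)·tanφ'] / Σ W_i sinα_i, with Δl_i = b_i / cosα_i.
Slice 1: Δl = 1.3/cos(-5.3°) = 1.306 m; N'_1 = 21·cos(-5.3°) − 5·1.306 = 14.4; c'Δl = 21.02; W sinα = -1.9
Slice 2: Δl = 2.9/cos14.2° = 2.991 m; N'_2 = 169·cos14.2° − 26·2.991 = 86.1; c'Δl = 48.16; W sinα = 41.5
Slice 3: Δl = 2.8/cos44.5° = 3.926 m; N'_3 = 120·cos44.5° − 19·3.926 = 11.0; c'Δl = 63.20; W sinα = 84.1
Σc'Δl = 132.4 kN/m; ΣN' = 111.4 kN/m; ΣW sinα = 123.6 kN/m
Resisting = 132.4 + 111.4·tan28.5° = 132.4 + 60.5 = 192.9 kN/m
FS = 192.9 / 123.6 = 1.560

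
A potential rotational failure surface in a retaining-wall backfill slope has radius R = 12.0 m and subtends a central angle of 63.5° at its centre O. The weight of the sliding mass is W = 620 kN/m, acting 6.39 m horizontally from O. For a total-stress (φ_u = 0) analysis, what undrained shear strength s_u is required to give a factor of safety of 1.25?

FS = s_u·L_a·R / (W·d), so s_u = FS·W·d / (L_a·R).
Arc length L_a = R·θ = 12.0·(63.5°·π/180) = 12.0·1.1083 = 13.30 m
s_u = 1.25·620·6.39 / (13.30·12.0) = 4952.2 / 159.59 = 31.03 kPa

s_u = 31.0 kPa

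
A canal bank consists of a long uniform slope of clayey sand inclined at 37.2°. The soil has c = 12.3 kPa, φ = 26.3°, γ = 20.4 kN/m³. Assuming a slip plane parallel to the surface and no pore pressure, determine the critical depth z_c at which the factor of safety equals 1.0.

Setting FS = 1.00 in FS = [c + γz cos²β tanφ] / [γz sinβ cosβ] and solving for z:
z = c / [γ cosβ (FS·sinβ − cosβ·tanφ)]
  = 12.3 / [20.4·cos37.2°·(1.00·sin37.2° − cos37.2°·tan26.3°)]
  = 12.3 / [20.4·0.7965·(1.00·0.6046 − 0.7965·0.4942)]
  = 12.3 / 3.4274 = 3.589 m

z_c = 3.59 m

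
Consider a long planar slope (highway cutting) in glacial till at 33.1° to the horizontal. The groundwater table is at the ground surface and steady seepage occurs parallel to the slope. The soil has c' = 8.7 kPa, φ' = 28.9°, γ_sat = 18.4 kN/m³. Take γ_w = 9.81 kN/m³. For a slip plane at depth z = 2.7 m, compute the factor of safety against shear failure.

FS = 0.78

With seepage parallel to the slope and the water table at the surface, the effective normal stress on the slip plane uses the buoyant unit weight γ' = γ_sat − γ_w while the driving shear stress uses γ_sat:
FS = [c' + γ' z cos²β tanφ'] / [γ_sat z sinβ cosβ]
γ' = 18.4 − 9.81 = 8.59 kN/m³
Numerator = 8.7 + 8.59·2.7·cos²33.1°·tan28.9° = 8.7 + 8.59·2.7·0.7018·0.5520 = 17.685 kPa
Denominator = 18.4·2.7·sin33.1°·cos33.1° = 18.4·2.7·0.5461·0.8377 = 22.728 kPa
FS = 17.685 / 22.728 = 0.778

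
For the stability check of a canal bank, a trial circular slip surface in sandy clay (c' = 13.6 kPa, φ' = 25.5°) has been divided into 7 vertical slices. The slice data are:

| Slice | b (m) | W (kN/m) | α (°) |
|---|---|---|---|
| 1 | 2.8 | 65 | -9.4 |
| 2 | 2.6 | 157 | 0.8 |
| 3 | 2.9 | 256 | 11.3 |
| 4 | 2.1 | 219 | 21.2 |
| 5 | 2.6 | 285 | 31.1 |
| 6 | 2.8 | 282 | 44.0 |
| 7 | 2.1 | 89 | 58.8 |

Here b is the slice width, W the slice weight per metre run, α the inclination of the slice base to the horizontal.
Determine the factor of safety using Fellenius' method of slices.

FS = 1.58

Ordinary method of slices: FS = Σ[c'·Δl_i + (W_i cosα_i)·tanφ'] / Σ W_i sinα_i, with Δl_i = b_i / cosα_i.
Slice 1: Δl = 2.8/cos(-9.4°) = 2.838 m; N'_1 = 65·cos(-9.4°) = 64.1; c'Δl = 38.60; W sinα = -10.6
Slice 2: Δl = 2.6/cos0.8° = 2.600 m; N'_2 = 157·cos0.8° = 157.0; c'Δl = 35.36; W sinα = 2.2
Slice 3: Δl = 2.9/cos11.3° = 2.957 m; N'_3 = 256·cos11.3° = 251.0; c'Δl = 40.22; W sinα = 50.2
Slice 4: Δl = 2.1/cos21.2° = 2.252 m; N'_4 = 219·cos21.2° = 204.2; c'Δl = 30.63; W sinα = 79.2
Slice 5: Δl = 2.6/cos31.1° = 3.036 m; N'_5 = 285·cos31.1° = 244.0; c'Δl = 41.30; W sinα = 147.2
Slice 6: Δl = 2.8/cos44.0° = 3.892 m; N'_6 = 282·cos44.0° = 202.9; c'Δl = 52.94; W sinα = 195.9
Slice 7: Δl = 2.1/cos58.8° = 4.054 m; N'_7 = 89·cos58.8° = 46.1; c'Δl = 55.13; W sinα = 76.1
Σc'Δl = 294.2 kN/m; ΣN' = 1169.3 kN/m; ΣW sinα = 540.2 kN/m
Resisting = 294.2 + 1169.3·tan25.5° = 294.2 + 557.7 = 851.9 kN/m
FS = 851.9 / 540.2 = 1.577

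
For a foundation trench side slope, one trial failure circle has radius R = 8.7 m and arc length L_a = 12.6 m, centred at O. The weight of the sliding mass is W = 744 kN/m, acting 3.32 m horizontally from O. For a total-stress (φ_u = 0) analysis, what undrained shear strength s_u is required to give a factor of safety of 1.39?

s_u = 31.3 kPa

FS = s_u·L_a·R / (W·d), so s_u = FS·W·d / (L_a·R).
s_u = 1.39·744·3.32 / (12.60·8.7) = 3433.4 / 109.62 = 31.32 kPa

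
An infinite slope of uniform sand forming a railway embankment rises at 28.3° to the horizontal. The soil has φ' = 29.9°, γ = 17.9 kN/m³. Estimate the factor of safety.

For a dry cohesionless infinite slope the factor of safety is FS = tanφ' / tanβ.
FS = tan29.9° / tan28.3° = 0.5750 / 0.5384 = 1.068

FS = 1.07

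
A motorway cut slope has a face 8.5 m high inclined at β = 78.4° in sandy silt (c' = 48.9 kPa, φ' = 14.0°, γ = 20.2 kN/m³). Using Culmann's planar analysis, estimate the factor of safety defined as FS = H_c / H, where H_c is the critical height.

H_c = (4c'/γ) · sinβ cosφ' / [1 − cos(β − φ')]
    = (4·48.9/20.2) · sin78.4°·cos14.0° / [1 − cos64.4°]
    = 9.683 · 0.9505 / 0.5679 = 16.21 m
FS = H_c / H = 16.21 / 8.5 = 1.907

FS = 1.91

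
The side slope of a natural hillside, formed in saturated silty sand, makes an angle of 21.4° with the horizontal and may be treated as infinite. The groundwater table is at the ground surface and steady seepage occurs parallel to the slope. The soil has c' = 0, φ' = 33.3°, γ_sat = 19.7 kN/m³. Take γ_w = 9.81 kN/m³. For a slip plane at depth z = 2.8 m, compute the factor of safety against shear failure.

FS = 0.84

With seepage parallel to the slope and the water table at the surface, the effective normal stress on the slip plane uses the buoyant unit weight γ' = γ_sat − γ_w while the driving shear stress uses γ_sat:
FS = [c' + γ' z cos²β tanφ'] / [γ_sat z sinβ cosβ]
(For c' = 0 this reduces to FS = (γ'/γ_sat)·tanφ'/tanβ.)
γ' = 19.7 − 9.81 = 9.89 kN/m³
Numerator = 0.0 + 9.89·2.8·cos²21.4°·tan33.3° = 0.0 + 9.89·2.8·0.8669·0.6569 = 15.768 kPa
Denominator = 19.7·2.8·sin21.4°·cos21.4° = 19.7·2.8·0.3649·0.9311 = 18.739 kPa
FS = 15.768 / 18.739 = 0.841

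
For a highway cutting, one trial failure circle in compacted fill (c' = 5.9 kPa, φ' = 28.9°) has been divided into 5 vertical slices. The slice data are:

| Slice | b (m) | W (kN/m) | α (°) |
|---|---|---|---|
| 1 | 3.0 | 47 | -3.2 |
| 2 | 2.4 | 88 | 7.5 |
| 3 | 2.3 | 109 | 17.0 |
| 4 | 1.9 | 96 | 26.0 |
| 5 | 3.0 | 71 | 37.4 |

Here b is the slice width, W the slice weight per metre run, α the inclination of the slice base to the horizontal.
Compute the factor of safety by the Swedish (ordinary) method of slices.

Ordinary method of slices: FS = Σ[c'·Δl_i + (W_i cosα_i)·tanφ'] / Σ W_i sinα_i, with Δl_i = b_i / cosα_i.
Slice 1: Δl = 3.0/cos(-3.2°) = 3.005 m; N'_1 = 47·cos(-3.2°) = 46.9; c'Δl = 17.73; W sinα = -2.6
Slice 2: Δl = 2.4/cos7.5° = 2.421 m; N'_2 = 88·cos7.5° = 87.2; c'Δl = 14.28; W sinα = 11.5
Slice 3: Δl = 2.3/cos17.0° = 2.405 m; N'_3 = 109·cos17.0° = 104.2; c'Δl = 14.19; W sinα = 31.9
Slice 4: Δl = 1.9/cos26.0° = 2.114 m; N'_4 = 96·cos26.0° = 86.3; c'Δl = 12.47; W sinα = 42.1
Slice 5: Δl = 3.0/cos37.4° = 3.776 m; N'_5 = 71·cos37.4° = 56.4; c'Δl = 22.28; W sinα = 43.1
Σc'Δl = 81.0 kN/m; ΣN' = 381.1 kN/m; ΣW sinα = 125.9 kN/m
Resisting = 81.0 + 381.1·tan28.9° = 81.0 + 210.4 = 291.3 kN/m
FS = 291.3 / 125.9 = 2.313

FS = 2.31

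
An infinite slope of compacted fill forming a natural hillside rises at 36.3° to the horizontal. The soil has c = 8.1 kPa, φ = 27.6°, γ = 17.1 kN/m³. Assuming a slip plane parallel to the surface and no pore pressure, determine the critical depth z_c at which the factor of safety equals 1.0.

Setting FS = 1.00 in FS = [c + γz cos²β tanφ] / [γz sinβ cosβ] and solving for z:
z = c / [γ cosβ (FS·sinβ − cosβ·tanφ)]
  = 8.1 / [17.1·cos36.3°·(1.00·sin36.3° − cos36.3°·tan27.6°)]
  = 8.1 / [17.1·0.8059·(1.00·0.5920 − 0.8059·0.5228)]
  = 8.1 / 2.3523 = 3.443 m

z_c = 3.44 m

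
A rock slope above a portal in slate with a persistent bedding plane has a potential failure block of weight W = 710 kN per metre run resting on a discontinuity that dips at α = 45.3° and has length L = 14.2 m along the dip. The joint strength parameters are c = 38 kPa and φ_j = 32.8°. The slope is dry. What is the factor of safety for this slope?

Resolving the block weight along and normal to the plane and applying the Mohr–Coulomb strength on the joint:
N' = W cosα = 710·cos45.3° = 499.4 kN/m
Driving force T = W sinα = 710·sin45.3° = 504.7 kN/m
Resisting force R = c·L + N'·tanφ_j = 38·14.2 + 499.4·tan32.8° = 539.6 + 321.8 = 861.4 kN/m
FS = R / T = 861.4 / 504.7 = 1.707

FS = 1.71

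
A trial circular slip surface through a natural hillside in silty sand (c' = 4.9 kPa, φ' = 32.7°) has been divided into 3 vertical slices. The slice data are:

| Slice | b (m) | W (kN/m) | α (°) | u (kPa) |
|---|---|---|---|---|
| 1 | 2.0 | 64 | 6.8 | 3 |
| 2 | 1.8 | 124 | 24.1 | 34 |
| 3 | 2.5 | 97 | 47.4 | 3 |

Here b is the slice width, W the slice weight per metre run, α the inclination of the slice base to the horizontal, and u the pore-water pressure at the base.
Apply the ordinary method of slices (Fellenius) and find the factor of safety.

FS = 1.07

Ordinary method of slices: FS = Σ[c'·Δl_i + (W_i cosα_i − u_i·Δl_i)·tanφ'] / Σ W_i sinα_i, with Δl_i = b_i / cosα_i.
Slice 1: Δl = 2.0/cos6.8° = 2.014 m; N'_1 = 64·cos6.8° − 3·2.014 = 57.5; c'Δl = 9.87; W sinα = 7.6
Slice 2: Δl = 1.8/cos24.1° = 1.972 m; N'_2 = 124·cos24.1° − 34·1.972 = 46.1; c'Δl = 9.66; W sinα = 50.6
Slice 3: Δl = 2.5/cos47.4° = 3.693 m; N'_3 = 97·cos47.4° − 3·3.693 = 54.6; c'Δl = 18.10; W sinα = 71.4
Σc'Δl = 37.6 kN/m; ΣN' = 158.2 kN/m; ΣW sinα = 129.6 kN/m
Resisting = 37.6 + 158.2·tan32.7° = 37.6 + 101.6 = 139.2 kN/m
FS = 139.2 / 129.6 = 1.074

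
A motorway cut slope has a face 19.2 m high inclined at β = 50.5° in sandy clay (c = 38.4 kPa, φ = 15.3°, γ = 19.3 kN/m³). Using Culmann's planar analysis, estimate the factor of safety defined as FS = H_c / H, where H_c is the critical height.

FS = 1.69

H_c = (4c/γ) · sinβ cosφ / [1 − cos(β − φ)]
    = (4·38.4/19.3) · sin50.5°·cos15.3° / [1 − cos35.2°]
    = 7.959 · 0.7443 / 0.1829 = 32.39 m
FS = H_c / H = 32.39 / 19.2 = 1.687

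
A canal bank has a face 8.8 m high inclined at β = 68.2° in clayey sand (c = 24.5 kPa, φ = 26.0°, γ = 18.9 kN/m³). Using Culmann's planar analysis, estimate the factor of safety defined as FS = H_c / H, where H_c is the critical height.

FS = 1.90

H_c = (4c/γ) · sinβ cosφ / [1 − cos(β − φ)]
    = (4·24.5/18.9) · sin68.2°·cos26.0° / [1 − cos42.2°]
    = 5.185 · 0.8345 / 0.2592 = 16.69 m
FS = H_c / H = 16.69 / 8.8 = 1.897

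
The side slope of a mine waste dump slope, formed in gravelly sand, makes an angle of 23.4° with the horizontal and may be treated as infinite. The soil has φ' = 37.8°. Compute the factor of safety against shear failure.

FS = 1.79

For a dry cohesionless infinite slope the factor of safety is FS = tanφ' / tanβ.
FS = tan37.8° / tan23.4° = 0.7757 / 0.4327 = 1.792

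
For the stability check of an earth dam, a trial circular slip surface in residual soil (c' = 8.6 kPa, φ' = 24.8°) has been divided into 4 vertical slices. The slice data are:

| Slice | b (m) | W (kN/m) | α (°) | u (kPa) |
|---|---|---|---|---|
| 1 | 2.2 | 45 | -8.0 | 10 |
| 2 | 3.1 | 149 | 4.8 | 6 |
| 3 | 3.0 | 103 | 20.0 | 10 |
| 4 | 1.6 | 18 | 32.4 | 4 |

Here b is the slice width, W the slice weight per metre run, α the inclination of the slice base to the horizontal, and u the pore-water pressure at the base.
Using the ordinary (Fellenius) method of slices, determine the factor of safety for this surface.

FS = 3.79

Ordinary method of slices: FS = Σ[c'·Δl_i + (W_i cosα_i − u_i·Δl_i)·tanφ'] / Σ W_i sinα_i, with Δl_i = b_i / cosα_i.
Slice 1: Δl = 2.2/cos(-8.0°) = 2.222 m; N'_1 = 45·cos(-8.0°) − 10·2.222 = 22.3; c'Δl = 19.11; W sinα = -6.3
Slice 2: Δl = 3.1/cos4.8° = 3.111 m; N'_2 = 149·cos4.8° − 6·3.111 = 129.8; c'Δl = 26.75; W sinα = 12.5
Slice 3: Δl = 3.0/cos20.0° = 3.193 m; N'_3 = 103·cos20.0° − 10·3.193 = 64.9; c'Δl = 27.46; W sinα = 35.2
Slice 4: Δl = 1.6/cos32.4° = 1.895 m; N'_4 = 18·cos32.4° − 4·1.895 = 7.6; c'Δl = 16.30; W sinα = 9.6
Σc'Δl = 89.6 kN/m; ΣN' = 224.6 kN/m; ΣW sinα = 51.1 kN/m
Resisting = 89.6 + 224.6·tan24.8° = 89.6 + 103.8 = 193.4 kN/m
FS = 193.4 / 51.1 = 3.787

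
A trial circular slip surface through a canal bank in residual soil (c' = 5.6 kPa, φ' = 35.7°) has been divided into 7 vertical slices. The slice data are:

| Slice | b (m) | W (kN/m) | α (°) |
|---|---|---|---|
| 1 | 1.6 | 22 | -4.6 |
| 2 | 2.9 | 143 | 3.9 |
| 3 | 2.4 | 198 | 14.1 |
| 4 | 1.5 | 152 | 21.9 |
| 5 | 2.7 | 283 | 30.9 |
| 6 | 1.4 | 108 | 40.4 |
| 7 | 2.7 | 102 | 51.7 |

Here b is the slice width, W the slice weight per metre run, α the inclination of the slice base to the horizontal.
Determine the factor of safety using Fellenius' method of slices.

Ordinary method of slices: FS = Σ[c'·Δl_i + (W_i cosα_i)·tanφ'] / Σ W_i sinα_i, with Δl_i = b_i / cosα_i.
Slice 1: Δl = 1.6/cos(-4.6°) = 1.605 m; N'_1 = 22·cos(-4.6°) = 21.9; c'Δl = 8.99; W sinα = -1.8
Slice 2: Δl = 2.9/cos3.9° = 2.907 m; N'_2 = 143·cos3.9° = 142.7; c'Δl = 16.28; W sinα = 9.7
Slice 3: Δl = 2.4/cos14.1° = 2.475 m; N'_3 = 198·cos14.1° = 192.0; c'Δl = 13.86; W sinα = 48.2
Slice 4: Δl = 1.5/cos21.9° = 1.617 m; N'_4 = 152·cos21.9° = 141.0; c'Δl = 9.05; W sinα = 56.7
Slice 5: Δl = 2.7/cos30.9° = 3.147 m; N'_5 = 283·cos30.9° = 242.8; c'Δl = 17.62; W sinα = 145.3
Slice 6: Δl = 1.4/cos40.4° = 1.838 m; N'_6 = 108·cos40.4° = 82.2; c'Δl = 10.29; W sinα = 70.0
Slice 7: Δl = 2.7/cos51.7° = 4.356 m; N'_7 = 102·cos51.7° = 63.2; c'Δl = 24.40; W sinα = 80.0
Σc'Δl = 100.5 kN/m; ΣN' = 886.0 kN/m; ΣW sinα = 408.3 kN/m
Resisting = 100.5 + 886.0·tan35.7° = 100.5 + 636.6 = 737.1 kN/m
FS = 737.1 / 408.3 = 1.805

FS = 1.81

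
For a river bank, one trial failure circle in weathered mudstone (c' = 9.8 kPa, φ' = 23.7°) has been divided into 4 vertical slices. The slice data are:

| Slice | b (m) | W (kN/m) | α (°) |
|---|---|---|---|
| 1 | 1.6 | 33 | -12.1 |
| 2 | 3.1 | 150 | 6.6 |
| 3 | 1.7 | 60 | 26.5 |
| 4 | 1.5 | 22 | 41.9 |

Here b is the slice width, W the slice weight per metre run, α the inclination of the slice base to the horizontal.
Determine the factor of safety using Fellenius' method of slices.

Ordinary method of slices: FS = Σ[c'·Δl_i + (W_i cosα_i)·tanφ'] / Σ W_i sinα_i, with Δl_i = b_i / cosα_i.
Slice 1: Δl = 1.6/cos(-12.1°) = 1.636 m; N'_1 = 33·cos(-12.1°) = 32.3; c'Δl = 16.04; W sinα = -6.9
Slice 2: Δl = 3.1/cos6.6° = 3.121 m; N'_2 = 150·cos6.6° = 149.0; c'Δl = 30.58; W sinα = 17.2
Slice 3: Δl = 1.7/cos26.5° = 1.900 m; N'_3 = 60·cos26.5° = 53.7; c'Δl = 18.62; W sinα = 26.8
Slice 4: Δl = 1.5/cos41.9° = 2.015 m; N'_4 = 22·cos41.9° = 16.4; c'Δl = 19.75; W sinα = 14.7
Σc'Δl = 85.0 kN/m; ΣN' = 251.3 kN/m; ΣW sinα = 51.8 kN/m
Resisting = 85.0 + 251.3·tan23.7° = 85.0 + 110.3 = 195.3 kN/m
FS = 195.3 / 51.8 = 3.772

FS = 3.77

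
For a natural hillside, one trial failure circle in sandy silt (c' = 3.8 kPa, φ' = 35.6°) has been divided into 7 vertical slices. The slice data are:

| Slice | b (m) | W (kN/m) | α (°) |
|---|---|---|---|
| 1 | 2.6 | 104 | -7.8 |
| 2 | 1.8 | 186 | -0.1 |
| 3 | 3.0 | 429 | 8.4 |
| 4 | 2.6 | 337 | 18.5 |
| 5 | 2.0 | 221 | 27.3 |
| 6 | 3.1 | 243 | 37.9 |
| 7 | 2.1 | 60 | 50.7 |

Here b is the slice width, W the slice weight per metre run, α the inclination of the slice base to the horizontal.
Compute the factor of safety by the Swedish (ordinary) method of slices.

FS = 2.48

Ordinary method of slices: FS = Σ[c'·Δl_i + (W_i cosα_i)·tanφ'] / Σ W_i sinα_i, with Δl_i = b_i / cosα_i.
Slice 1: Δl = 2.6/cos(-7.8°) = 2.624 m; N'_1 = 104·cos(-7.8°) = 103.0; c'Δl = 9.97; W sinα = -14.1
Slice 2: Δl = 1.8/cos(-0.1°) = 1.800 m; N'_2 = 186·cos(-0.1°) = 186.0; c'Δl = 6.84; W sinα = -0.3
Slice 3: Δl = 3.0/cos8.4° = 3.033 m; N'_3 = 429·cos8.4° = 424.4; c'Δl = 11.52; W sinα = 62.7
Slice 4: Δl = 2.6/cos18.5° = 2.742 m; N'_4 = 337·cos18.5° = 319.6; c'Δl = 10.42; W sinα = 106.9
Slice 5: Δl = 2.0/cos27.3° = 2.251 m; N'_5 = 221·cos27.3° = 196.4; c'Δl = 8.55; W sinα = 101.4
Slice 6: Δl = 3.1/cos37.9° = 3.929 m; N'_6 = 243·cos37.9° = 191.7; c'Δl = 14.93; W sinα = 149.3
Slice 7: Δl = 2.1/cos50.7° = 3.316 m; N'_7 = 60·cos50.7° = 38.0; c'Δl = 12.60; W sinα = 46.4
Σc'Δl = 74.8 kN/m; ΣN' = 1459.2 kN/m; ΣW sinα = 452.2 kN/m
Resisting = 74.8 + 1459.2·tan35.6° = 74.8 + 1044.7 = 1119.5 kN/m
FS = 1119.5 / 452.2 = 2.476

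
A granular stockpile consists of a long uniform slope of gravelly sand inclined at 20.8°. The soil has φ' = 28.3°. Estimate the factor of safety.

For a dry cohesionless infinite slope the factor of safety is FS = tanφ' / tanβ.
FS = tan28.3° / tan20.8° = 0.5384 / 0.3799 = 1.417

FS = 1.42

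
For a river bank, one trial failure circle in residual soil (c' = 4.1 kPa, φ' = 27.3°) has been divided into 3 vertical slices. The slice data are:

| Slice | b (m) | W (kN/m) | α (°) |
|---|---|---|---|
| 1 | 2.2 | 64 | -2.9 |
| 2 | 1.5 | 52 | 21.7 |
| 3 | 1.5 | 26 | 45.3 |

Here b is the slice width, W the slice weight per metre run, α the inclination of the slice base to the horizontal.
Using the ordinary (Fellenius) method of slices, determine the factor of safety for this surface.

FS = 2.66

Ordinary method of slices: FS = Σ[c'·Δl_i + (W_i cosα_i)·tanφ'] / Σ W_i sinα_i, with Δl_i = b_i / cosα_i.
Slice 1: Δl = 2.2/cos(-2.9°) = 2.203 m; N'_1 = 64·cos(-2.9°) = 63.9; c'Δl = 9.03; W sinα = -3.2
Slice 2: Δl = 1.5/cos21.7° = 1.614 m; N'_2 = 52·cos21.7° = 48.3; c'Δl = 6.62; W sinα = 19.2
Slice 3: Δl = 1.5/cos45.3° = 2.133 m; N'_3 = 26·cos45.3° = 18.3; c'Δl = 8.74; W sinα = 18.5
Σc'Δl = 24.4 kN/m; ΣN' = 130.5 kN/m; ΣW sinα = 34.5 kN/m
Resisting = 24.4 + 130.5·tan27.3° = 24.4 + 67.4 = 91.8 kN/m
FS = 91.8 / 34.5 = 2.662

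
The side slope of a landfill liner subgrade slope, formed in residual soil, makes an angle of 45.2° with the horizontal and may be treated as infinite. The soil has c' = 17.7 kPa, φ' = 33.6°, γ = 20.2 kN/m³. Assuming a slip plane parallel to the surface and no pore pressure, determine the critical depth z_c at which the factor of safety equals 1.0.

Setting FS = 1.00 in FS = [c' + γz cos²β tanφ'] / [γz sinβ cosβ] and solving for z:
z = c' / [γ cosβ (FS·sinβ − cosβ·tanφ')]
  = 17.7 / [20.2·cos45.2°·(1.00·sin45.2° − cos45.2°·tan33.6°)]
  = 17.7 / [20.2·0.7046·(1.00·0.7096 − 0.7046·0.6644)]
  = 17.7 / 3.4362 = 5.151 m

z_c = 5.15 m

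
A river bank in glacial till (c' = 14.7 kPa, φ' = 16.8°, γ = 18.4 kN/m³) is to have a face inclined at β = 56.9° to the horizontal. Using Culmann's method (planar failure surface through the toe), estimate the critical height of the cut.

Culmann's analysis gives the critical failure plane at α_cr = (β + φ')/2 = (56.9 + 16.8)/2 = 36.9°, and the critical height
H_c = (4c'/γ) · sinβ cosφ' / [1 − cos(β − φ')]
    = (4·14.7/18.4) · sin56.9°·cos16.8° / [1 − cos(40.1°)]
    = 3.196 · 0.8377·0.9573 / [1 − 0.7649]
    = 3.196 · 0.8020 / 0.2351
    = 10.90 m

H_c = 10.90 m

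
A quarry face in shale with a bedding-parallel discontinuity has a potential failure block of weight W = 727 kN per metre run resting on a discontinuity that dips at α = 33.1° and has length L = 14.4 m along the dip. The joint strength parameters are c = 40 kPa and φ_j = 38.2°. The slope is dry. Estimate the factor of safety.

Resolving the block weight along and normal to the plane and applying the Mohr–Coulomb strength on the joint:
N' = W cosα = 727·cos33.1° = 609.0 kN/m
Driving force T = W sinα = 727·sin33.1° = 397.0 kN/m
Resisting force R = c·L + N'·tanφ_j = 40·14.4 + 609.0·tan38.2° = 576.0 + 479.3 = 1055.3 kN/m
FS = R / T = 1055.3 / 397.0 = 2.658

FS = 2.66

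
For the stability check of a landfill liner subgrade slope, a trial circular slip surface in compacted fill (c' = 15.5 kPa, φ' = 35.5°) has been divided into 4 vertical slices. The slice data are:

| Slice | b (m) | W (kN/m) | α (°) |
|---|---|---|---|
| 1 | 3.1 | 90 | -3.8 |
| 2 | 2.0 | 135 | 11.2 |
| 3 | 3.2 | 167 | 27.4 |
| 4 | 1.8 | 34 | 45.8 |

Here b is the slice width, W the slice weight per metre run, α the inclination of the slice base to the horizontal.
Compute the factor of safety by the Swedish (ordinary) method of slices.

Ordinary method of slices: FS = Σ[c'·Δl_i + (W_i cosα_i)·tanφ'] / Σ W_i sinα_i, with Δl_i = b_i / cosα_i.
Slice 1: Δl = 3.1/cos(-3.8°) = 3.107 m; N'_1 = 90·cos(-3.8°) = 89.8; c'Δl = 48.16; W sinα = -6.0
Slice 2: Δl = 2.0/cos11.2° = 2.039 m; N'_2 = 135·cos11.2° = 132.4; c'Δl = 31.60; W sinα = 26.2
Slice 3: Δl = 3.2/cos27.4° = 3.604 m; N'_3 = 167·cos27.4° = 148.3; c'Δl = 55.87; W sinα = 76.9
Slice 4: Δl = 1.8/cos45.8° = 2.582 m; N'_4 = 34·cos45.8° = 23.7; c'Δl = 40.02; W sinα = 24.4
Σc'Δl = 175.6 kN/m; ΣN' = 394.2 kN/m; ΣW sinα = 121.5 kN/m
Resisting = 175.6 + 394.2·tan35.5° = 175.6 + 281.2 = 456.8 kN/m
FS = 456.8 / 121.5 = 3.760

FS = 3.76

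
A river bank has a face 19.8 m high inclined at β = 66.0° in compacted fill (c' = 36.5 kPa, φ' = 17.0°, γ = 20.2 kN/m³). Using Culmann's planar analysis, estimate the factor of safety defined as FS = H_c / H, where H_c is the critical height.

FS = 0.93

H_c = (4c'/γ) · sinβ cosφ' / [1 − cos(β − φ')]
    = (4·36.5/20.2) · sin66.0°·cos17.0° / [1 − cos49.0°]
    = 7.228 · 0.8736 / 0.3439 = 18.36 m
FS = H_c / H = 18.36 / 19.8 = 0.927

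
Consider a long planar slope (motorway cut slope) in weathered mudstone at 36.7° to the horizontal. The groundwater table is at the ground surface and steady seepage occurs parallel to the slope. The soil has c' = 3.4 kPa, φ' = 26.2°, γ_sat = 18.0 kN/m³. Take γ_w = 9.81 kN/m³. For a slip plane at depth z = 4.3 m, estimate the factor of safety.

FS = 0.39

With seepage parallel to the slope and the water table at the surface, the effective normal stress on the slip plane uses the buoyant unit weight γ' = γ_sat − γ_w while the driving shear stress uses γ_sat:
FS = [c' + γ' z cos²β tanφ'] / [γ_sat z sinβ cosβ]
γ' = 18.0 − 9.81 = 8.19 kN/m³
Numerator = 3.4 + 8.19·4.3·cos²36.7°·tan26.2° = 3.4 + 8.19·4.3·0.6428·0.4921 = 14.540 kPa
Denominator = 18.0·4.3·sin36.7°·cos36.7° = 18.0·4.3·0.5976·0.8018 = 37.087 kPa
FS = 14.540 / 37.087 = 0.392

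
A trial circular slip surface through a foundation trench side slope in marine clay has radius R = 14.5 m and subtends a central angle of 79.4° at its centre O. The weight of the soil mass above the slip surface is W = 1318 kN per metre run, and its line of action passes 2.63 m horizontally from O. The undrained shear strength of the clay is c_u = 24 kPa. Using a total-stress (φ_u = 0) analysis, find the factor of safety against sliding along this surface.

FS = 2.02

Taking moments about the centre O, the resisting moment is provided by the undrained shear strength acting along the arc:
Arc length L_a = R·θ = 14.5·(79.4°·π/180) = 14.5·1.3858 = 20.09 m
M_R = c_u·L_a·R = 24·20.09·14.5 = 6992.7 kN·m/m
M_D = W·d = 1318·2.63 = 3466.3 kN·m/m
FS = M_R / M_D = 6992.7 / 3466.3 = 2.017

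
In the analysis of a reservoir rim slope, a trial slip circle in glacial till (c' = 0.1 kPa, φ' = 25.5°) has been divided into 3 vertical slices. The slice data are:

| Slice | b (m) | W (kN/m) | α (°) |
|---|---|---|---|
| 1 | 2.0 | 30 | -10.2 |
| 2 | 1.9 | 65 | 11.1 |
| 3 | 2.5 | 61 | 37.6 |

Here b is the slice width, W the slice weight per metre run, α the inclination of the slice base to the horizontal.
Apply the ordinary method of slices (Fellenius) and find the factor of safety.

Ordinary method of slices: FS = Σ[c'·Δl_i + (W_i cosα_i)·tanφ'] / Σ W_i sinα_i, with Δl_i = b_i / cosα_i.
Slice 1: Δl = 2.0/cos(-10.2°) = 2.032 m; N'_1 = 30·cos(-10.2°) = 29.5; c'Δl = 0.20; W sinα = -5.3
Slice 2: Δl = 1.9/cos11.1° = 1.936 m; N'_2 = 65·cos11.1° = 63.8; c'Δl = 0.19; W sinα = 12.5
Slice 3: Δl = 2.5/cos37.6° = 3.155 m; N'_3 = 61·cos37.6° = 48.3; c'Δl = 0.32; W sinα = 37.2
Σc'Δl = 0.7 kN/m; ΣN' = 141.6 kN/m; ΣW sinα = 44.4 kN/m
Resisting = 0.7 + 141.6·tan25.5° = 0.7 + 67.6 = 68.3 kN/m
FS = 68.3 / 44.4 = 1.537

FS = 1.54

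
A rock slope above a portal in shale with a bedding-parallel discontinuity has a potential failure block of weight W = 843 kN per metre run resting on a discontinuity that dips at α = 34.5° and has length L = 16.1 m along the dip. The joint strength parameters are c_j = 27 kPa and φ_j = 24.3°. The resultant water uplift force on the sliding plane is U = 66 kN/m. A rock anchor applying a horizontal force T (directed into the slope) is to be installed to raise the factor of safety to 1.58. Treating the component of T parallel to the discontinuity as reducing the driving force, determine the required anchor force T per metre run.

T = 23 kN/m

Resolving forces along and normal to the sliding plane, with the horizontal anchor force T adding T·sinα to the effective normal force and T·cosα acting up the plane against the driving force:
FS = [c_jL + (W cosα − U + T sinα) tanφ_j] / [W sinα − T cosα]
Without the anchor: N' = 628.7 kN/m, driving T_d = 477.5 kN/m, resisting R = 27·16.1 + 628.7·tan24.3° = 718.6 kN/m, FS = 1.50.
Setting FS = 1.58 and solving for T:
1.58·(477.5 − T cos34.5°) = 718.6 + T sin34.5°·tan24.3°
T·(sin34.5°·tan24.3° + 1.58·cos34.5°) = 1.58·477.5 − 718.6
T·(0.5664·0.4515 + 1.58·0.8241) = 754.4 − 718.6 = 35.8
T·1.5579 = 35.8
T = 23.0 kN/m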